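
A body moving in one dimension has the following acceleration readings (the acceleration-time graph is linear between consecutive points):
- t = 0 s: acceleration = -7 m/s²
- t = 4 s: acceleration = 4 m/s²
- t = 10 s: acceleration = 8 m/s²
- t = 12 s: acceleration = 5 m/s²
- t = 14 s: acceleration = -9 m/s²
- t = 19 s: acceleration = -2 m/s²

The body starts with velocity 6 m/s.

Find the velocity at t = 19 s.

17.5 m/s

Δv equals the area under the a-t graph; then v = v₀ + Δv.
0–4 s: ½(-7 + 4)(4) = -6 m/s
4–10 s: ½(4 + 8)(6) = 36 m/s
10–12 s: ½(8 + 5)(2) = 13 m/s
12–14 s: ½(5 + -9)(2) = -4 m/s
14–19 s: ½(-9 + -2)(5) = -27.5 m/s
Δv = 11.5 m/s, so v(19) = 6 + (11.5) = 17.5 m/s.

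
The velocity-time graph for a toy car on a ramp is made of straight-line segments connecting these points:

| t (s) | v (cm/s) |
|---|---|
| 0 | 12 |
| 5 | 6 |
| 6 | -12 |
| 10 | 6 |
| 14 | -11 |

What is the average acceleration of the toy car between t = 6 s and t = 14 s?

0.125 cm/s²

Average acceleration = Δv/Δt = (-11 − -12)/(14 − 6) = 0.125 cm/s².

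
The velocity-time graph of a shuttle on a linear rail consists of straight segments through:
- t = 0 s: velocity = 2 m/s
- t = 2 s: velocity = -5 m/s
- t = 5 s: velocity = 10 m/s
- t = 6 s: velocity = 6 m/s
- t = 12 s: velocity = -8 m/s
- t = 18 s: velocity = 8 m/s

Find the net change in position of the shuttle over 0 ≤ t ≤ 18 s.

Net displacement equals the area under the velocity-time graph (areas below the axis count negative).
0–2 s: ½(2 + -5)(2) = -3 m
2–5 s: ½(-5 + 10)(3) = 7.5 m
5–6 s: ½(10 + 6)(1) = 8 m
6–12 s: ½(6 + -8)(6) = -6 m
12–18 s: ½(-8 + 8)(6) = 0 m
Net displacement = 6.5 m

6.5 m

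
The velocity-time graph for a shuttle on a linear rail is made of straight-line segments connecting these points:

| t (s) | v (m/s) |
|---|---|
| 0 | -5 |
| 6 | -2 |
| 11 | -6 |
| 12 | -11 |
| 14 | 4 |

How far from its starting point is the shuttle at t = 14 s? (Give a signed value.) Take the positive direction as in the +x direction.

Displacement is the signed area under the v-t curve.
0–6 s: ½(-5 + -2)(6) = -21 m
6–11 s: ½(-2 + -6)(5) = -20 m
11–12 s: ½(-6 + -11)(1) = -8.5 m
12–14 s: ½(-11 + 4)(2) = -7 m
Net displacement = -56.5 m

-56.5 m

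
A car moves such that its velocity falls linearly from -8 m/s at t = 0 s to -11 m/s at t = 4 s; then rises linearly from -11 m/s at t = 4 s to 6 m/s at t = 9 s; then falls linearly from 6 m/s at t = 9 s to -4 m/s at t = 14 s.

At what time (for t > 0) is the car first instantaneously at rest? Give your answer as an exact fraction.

t = 123/17 s

v changes sign on 4–9 s (from -11 to 6); the graph is linear there, so v = 0 at t = 4 + (11)·(9 − 4)/(6 − -11) = 123/17 s.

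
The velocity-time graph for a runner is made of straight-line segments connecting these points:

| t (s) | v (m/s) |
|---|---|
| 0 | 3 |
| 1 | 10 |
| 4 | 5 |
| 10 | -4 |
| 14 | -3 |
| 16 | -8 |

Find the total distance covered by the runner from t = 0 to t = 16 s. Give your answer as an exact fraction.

Total distance travelled is ∫|v| dt — sum the magnitudes of each area piece.
0–1 s: |½(3 + 10)(1)| = 6.5 m
1–4 s: |½(10 + 5)(3)| = 22.5 m
4–10 s: v = 0 at t = 22/3 s; triangle areas 25/3 + 16/3 = 41/3 m
10–14 s: |½(-4 + -3)(4)| = 14 m
14–16 s: |½(-3 + -8)(2)| = 11 m
Total distance = 203/3 m

203/3 m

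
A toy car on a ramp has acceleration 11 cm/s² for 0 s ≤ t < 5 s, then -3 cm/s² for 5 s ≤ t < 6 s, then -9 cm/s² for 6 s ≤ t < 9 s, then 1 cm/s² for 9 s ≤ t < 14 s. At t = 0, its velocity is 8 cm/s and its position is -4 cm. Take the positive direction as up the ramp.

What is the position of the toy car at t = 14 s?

On each constant-a segment, Δv = aΔt and Δx = v₀Δt + ½aΔt²; chain segment to segment.
0–5 s: v starts 8 cm/s; Δx = 8·5 + ½·11·5² = 177.5 cm; v ends 63 cm/s.
5–6 s: v starts 63 cm/s; Δx = 63·1 + ½·-3·1² = 61.5 cm; v ends 60 cm/s.
6–9 s: v starts 60 cm/s; Δx = 60·3 + ½·-9·3² = 139.5 cm; v ends 33 cm/s.
9–14 s: v starts 33 cm/s; Δx = 33·5 + ½·1·5² = 177.5 cm; v ends 38 cm/s.
x(14) = -4 + Σ Δx = 552 cm.

552 cm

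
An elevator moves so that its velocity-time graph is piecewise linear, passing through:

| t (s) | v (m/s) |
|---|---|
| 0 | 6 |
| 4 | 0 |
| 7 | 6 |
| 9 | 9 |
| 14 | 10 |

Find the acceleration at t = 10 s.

Acceleration is the slope of the v-t graph on 9–14 s: (10 − 9)/(14 − 9) = 0.2 m/s².

0.2 m/s²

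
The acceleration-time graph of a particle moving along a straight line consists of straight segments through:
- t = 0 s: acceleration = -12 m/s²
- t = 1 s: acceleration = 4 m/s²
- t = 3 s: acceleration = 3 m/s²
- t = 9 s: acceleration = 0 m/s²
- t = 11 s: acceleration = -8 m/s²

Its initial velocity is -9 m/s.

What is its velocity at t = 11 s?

Δv equals the area under the a-t graph; then v = v₀ + Δv.
0–1 s: ½(-12 + 4)(1) = -4 m/s
1–3 s: ½(4 + 3)(2) = 7 m/s
3–9 s: ½(3 + 0)(6) = 9 m/s
9–11 s: ½(0 + -8)(2) = -8 m/s
Δv = 4 m/s, so v(11) = -9 + (4) = -5 m/s.

-5 m/s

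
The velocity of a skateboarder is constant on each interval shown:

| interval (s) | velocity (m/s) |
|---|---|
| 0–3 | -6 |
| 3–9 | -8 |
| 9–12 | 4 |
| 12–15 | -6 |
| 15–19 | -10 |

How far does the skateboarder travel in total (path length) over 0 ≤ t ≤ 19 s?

136 m

Distance (not displacement) is the total path length: add the absolute areas under v-t.
0–3 s: |-6| × 3 = 18 m
3–9 s: |-8| × 6 = 48 m
9–12 s: |4| × 3 = 12 m
12–15 s: |-6| × 3 = 18 m
15–19 s: |-10| × 4 = 40 m
Total distance = 136 m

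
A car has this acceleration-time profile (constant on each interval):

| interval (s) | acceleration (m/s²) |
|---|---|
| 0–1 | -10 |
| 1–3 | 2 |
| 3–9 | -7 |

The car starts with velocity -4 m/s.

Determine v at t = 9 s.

Δv equals the area under the a-t graph; then v = v₀ + Δv.
0–1 s: -10 × 1 = -10 m/s
1–3 s: 2 × 2 = 4 m/s
3–9 s: -7 × 6 = -42 m/s
Δv = -48 m/s, so v(9) = -4 + (-48) = -52 m/s.

-52 m/s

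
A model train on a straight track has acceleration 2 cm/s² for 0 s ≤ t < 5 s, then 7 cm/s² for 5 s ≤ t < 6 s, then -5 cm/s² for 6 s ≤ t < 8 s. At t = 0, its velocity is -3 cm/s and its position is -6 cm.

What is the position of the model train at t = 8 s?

32.5 cm

On each constant-a segment, Δv = aΔt and Δx = v₀Δt + ½aΔt²; chain segment to segment.
0–5 s: v starts -3 cm/s; Δx = -3·5 + ½·2·5² = 10 cm; v ends 7 cm/s.
5–6 s: v starts 7 cm/s; Δx = 7·1 + ½·7·1² = 10.5 cm; v ends 14 cm/s.
6–8 s: v starts 14 cm/s; Δx = 14·2 + ½·-5·2² = 18 cm; v ends 4 cm/s.
x(8) = -6 + Σ Δx = 32.5 cm.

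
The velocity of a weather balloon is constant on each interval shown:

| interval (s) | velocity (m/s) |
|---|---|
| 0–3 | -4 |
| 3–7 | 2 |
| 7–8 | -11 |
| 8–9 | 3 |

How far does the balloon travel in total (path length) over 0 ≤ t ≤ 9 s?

Distance (not displacement) is the total path length: add the absolute areas under v-t.
0–3 s: |-4| × 3 = 12 m
3–7 s: |2| × 4 = 8 m
7–8 s: |-11| × 1 = 11 m
8–9 s: |3| × 1 = 3 m
Total distance = 34 m

34 m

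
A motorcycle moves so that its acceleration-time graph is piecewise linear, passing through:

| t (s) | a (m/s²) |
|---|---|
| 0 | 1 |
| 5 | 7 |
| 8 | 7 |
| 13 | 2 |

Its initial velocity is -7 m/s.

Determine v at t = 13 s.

56.5 m/s

Δv equals the area under the a-t graph; then v = v₀ + Δv.
0–5 s: ½(1 + 7)(5) = 20 m/s
5–8 s: 7 × 3 = 21 m/s
8–13 s: ½(7 + 2)(5) = 22.5 m/s
Δv = 63.5 m/s, so v(13) = -7 + (63.5) = 56.5 m/s.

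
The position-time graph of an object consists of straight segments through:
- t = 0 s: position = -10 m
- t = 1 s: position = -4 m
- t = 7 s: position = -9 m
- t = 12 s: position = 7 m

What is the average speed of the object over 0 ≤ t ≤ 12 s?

Average speed = (total path length)/(elapsed time); on a piecewise-linear x-t graph the path length is Σ|Δx|.
0–1 s: |Δx| = |-4 − -10| = 6 m
1–7 s: |Δx| = |-9 − -4| = 5 m
7–12 s: |Δx| = |7 − -9| = 16 m
Total path = 27 m; average speed = 27/12 = 2.25 m/s.

2.25 m/s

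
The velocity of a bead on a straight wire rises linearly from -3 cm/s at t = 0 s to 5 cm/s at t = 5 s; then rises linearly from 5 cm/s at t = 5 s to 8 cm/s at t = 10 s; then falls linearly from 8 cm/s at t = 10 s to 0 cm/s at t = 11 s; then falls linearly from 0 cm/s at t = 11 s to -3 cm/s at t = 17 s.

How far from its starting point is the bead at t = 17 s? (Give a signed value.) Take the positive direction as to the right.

32.5 cm

Displacement is the signed area under the v-t curve.
0–5 s: ½(-3 + 5)(5) = 5 cm
5–10 s: ½(5 + 8)(5) = 32.5 cm
10–11 s: ½(8 + 0)(1) = 4 cm
11–17 s: ½(0 + -3)(6) = -9 cm
Net displacement = 32.5 cm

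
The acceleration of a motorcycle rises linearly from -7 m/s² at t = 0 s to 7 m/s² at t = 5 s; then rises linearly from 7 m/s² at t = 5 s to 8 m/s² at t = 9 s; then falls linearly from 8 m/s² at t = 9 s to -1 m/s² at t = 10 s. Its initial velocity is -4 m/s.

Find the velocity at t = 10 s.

29.5 m/s

Δv equals the area under the a-t graph; then v = v₀ + Δv.
0–5 s: ½(-7 + 7)(5) = 0 m/s
5–9 s: ½(7 + 8)(4) = 30 m/s
9–10 s: ½(8 + -1)(1) = 3.5 m/s
Δv = 33.5 m/s, so v(10) = -4 + (33.5) = 29.5 m/s.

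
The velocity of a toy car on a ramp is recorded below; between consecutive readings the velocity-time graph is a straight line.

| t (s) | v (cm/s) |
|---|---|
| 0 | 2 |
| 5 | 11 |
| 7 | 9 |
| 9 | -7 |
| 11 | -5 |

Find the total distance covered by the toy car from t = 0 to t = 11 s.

72.625 cm

Total distance travelled is ∫|v| dt — sum the magnitudes of each area piece.
0–5 s: |½(2 + 11)(5)| = 32.5 cm
5–7 s: |½(11 + 9)(2)| = 20 cm
7–9 s: v = 0 at t = 8.125 s; triangle areas 5.0625 + 3.0625 = 8.125 cm
9–11 s: |½(-7 + -5)(2)| = 12 cm
Total distance = 72.625 cm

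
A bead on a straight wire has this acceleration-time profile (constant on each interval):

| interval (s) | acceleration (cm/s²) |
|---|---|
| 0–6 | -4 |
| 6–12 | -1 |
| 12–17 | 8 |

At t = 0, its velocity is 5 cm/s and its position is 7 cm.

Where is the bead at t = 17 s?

On each constant-a segment, Δv = aΔt and Δx = v₀Δt + ½aΔt²; chain segment to segment.
0–6 s: v starts 5 cm/s; Δx = 5·6 + ½·-4·6² = -42 cm; v ends -19 cm/s.
6–12 s: v starts -19 cm/s; Δx = -19·6 + ½·-1·6² = -132 cm; v ends -25 cm/s.
12–17 s: v starts -25 cm/s; Δx = -25·5 + ½·8·5² = -25 cm; v ends 15 cm/s.
x(17) = 7 + Σ Δx = -192 cm.

-192 cm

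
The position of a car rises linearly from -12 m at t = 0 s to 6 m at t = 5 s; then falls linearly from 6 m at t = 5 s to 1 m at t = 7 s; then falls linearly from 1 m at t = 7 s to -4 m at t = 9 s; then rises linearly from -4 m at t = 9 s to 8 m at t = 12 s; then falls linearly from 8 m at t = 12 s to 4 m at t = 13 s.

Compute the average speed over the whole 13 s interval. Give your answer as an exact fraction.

44/13 m/s

Average speed = (total path length)/(elapsed time); on a piecewise-linear x-t graph the path length is Σ|Δx|.
0–5 s: |Δx| = |6 − -12| = 18 m
5–7 s: |Δx| = |1 − 6| = 5 m
7–9 s: |Δx| = |-4 − 1| = 5 m
9–12 s: |Δx| = |8 − -4| = 12 m
12–13 s: |Δx| = |4 − 8| = 4 m
Total path = 44 m; average speed = 44/13 = 44/13 m/s.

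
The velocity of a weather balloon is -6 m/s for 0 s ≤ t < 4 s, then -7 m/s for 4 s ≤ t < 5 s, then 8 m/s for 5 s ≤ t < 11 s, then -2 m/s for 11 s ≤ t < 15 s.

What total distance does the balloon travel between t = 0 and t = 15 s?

Total distance travelled is ∫|v| dt — sum the magnitudes of each area piece.
0–4 s: |-6| × 4 = 24 m
4–5 s: |-7| × 1 = 7 m
5–11 s: |8| × 6 = 48 m
11–15 s: |-2| × 4 = 8 m
Total distance = 87 m

87 m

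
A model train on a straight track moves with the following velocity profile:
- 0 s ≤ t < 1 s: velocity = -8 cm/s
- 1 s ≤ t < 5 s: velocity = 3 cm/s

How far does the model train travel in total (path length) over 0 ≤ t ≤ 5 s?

Distance (not displacement) is the total path length: add the absolute areas under v-t.
0–1 s: |-8| × 1 = 8 cm
1–5 s: |3| × 4 = 12 cm
Total distance = 20 cm

20 cm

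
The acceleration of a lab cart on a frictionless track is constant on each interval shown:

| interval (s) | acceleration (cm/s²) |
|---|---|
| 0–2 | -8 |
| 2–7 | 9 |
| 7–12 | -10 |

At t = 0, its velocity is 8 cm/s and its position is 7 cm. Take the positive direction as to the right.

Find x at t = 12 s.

On each constant-a segment, Δv = aΔt and Δx = v₀Δt + ½aΔt²; chain segment to segment.
0–2 s: v starts 8 cm/s; Δx = 8·2 + ½·-8·2² = 0 cm; v ends -8 cm/s.
2–7 s: v starts -8 cm/s; Δx = -8·5 + ½·9·5² = 72.5 cm; v ends 37 cm/s.
7–12 s: v starts 37 cm/s; Δx = 37·5 + ½·-10·5² = 60 cm; v ends -13 cm/s.
x(12) = 7 + Σ Δx = 139.5 cm.

139.5 cm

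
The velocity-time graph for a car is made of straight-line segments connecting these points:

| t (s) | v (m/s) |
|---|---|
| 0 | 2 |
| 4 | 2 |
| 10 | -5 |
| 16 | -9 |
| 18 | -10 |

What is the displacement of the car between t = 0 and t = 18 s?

-62 m

Displacement is the signed area under the v-t curve.
0–4 s: 2 × 4 = 8 m
4–10 s: ½(2 + -5)(6) = -9 m
10–16 s: ½(-5 + -9)(6) = -42 m
16–18 s: ½(-9 + -10)(2) = -19 m
Net displacement = -62 m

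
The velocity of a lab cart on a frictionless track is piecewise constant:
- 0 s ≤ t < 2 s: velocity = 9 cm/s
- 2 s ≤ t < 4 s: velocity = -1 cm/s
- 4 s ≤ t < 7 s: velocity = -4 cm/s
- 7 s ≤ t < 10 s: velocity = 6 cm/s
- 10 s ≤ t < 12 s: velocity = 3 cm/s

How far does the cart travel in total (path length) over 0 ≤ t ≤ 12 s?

56 cm

Total distance travelled is ∫|v| dt — sum the magnitudes of each area piece.
0–2 s: |9| × 2 = 18 cm
2–4 s: |-1| × 2 = 2 cm
4–7 s: |-4| × 3 = 12 cm
7–10 s: |6| × 3 = 18 cm
10–12 s: |3| × 2 = 6 cm
Total distance = 56 cm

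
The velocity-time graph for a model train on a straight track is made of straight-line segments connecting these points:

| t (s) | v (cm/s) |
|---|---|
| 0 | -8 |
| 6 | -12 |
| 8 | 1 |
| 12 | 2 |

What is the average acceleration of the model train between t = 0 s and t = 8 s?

1.125 cm/s²

Average acceleration = Δv/Δt = (1 − -8)/(8 − 0) = 1.125 cm/s².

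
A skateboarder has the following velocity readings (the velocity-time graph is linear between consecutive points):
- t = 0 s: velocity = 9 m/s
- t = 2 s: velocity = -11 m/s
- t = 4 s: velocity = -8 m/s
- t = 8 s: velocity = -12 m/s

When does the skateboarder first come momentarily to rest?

v changes sign on 0–2 s (from 9 to -11); the graph is linear there, so v = 0 at t = 0 + (-9)·(2 − 0)/(-11 − 9) = 0.9 s.

t = 0.9 s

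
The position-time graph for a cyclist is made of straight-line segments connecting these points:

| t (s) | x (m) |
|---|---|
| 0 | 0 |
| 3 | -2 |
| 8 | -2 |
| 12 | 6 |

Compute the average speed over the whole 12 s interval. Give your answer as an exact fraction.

Average speed = (total path length)/(elapsed time); on a piecewise-linear x-t graph the path length is Σ|Δx|.
0–3 s: |Δx| = |-2 − 0| = 2 m
3–8 s: |Δx| = |-2 − -2| = 0 m
8–12 s: |Δx| = |6 − -2| = 8 m
Total path = 10 m; average speed = 10/12 = 5/6 m/s.

5/6 m/s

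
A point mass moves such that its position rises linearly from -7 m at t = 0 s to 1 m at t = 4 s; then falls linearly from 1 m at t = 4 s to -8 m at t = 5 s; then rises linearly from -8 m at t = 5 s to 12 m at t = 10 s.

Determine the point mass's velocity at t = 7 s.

4 m/s

Velocity is the slope of the x-t graph on 5–10 s: (12 − -8)/(10 − 5) = 4 m/s.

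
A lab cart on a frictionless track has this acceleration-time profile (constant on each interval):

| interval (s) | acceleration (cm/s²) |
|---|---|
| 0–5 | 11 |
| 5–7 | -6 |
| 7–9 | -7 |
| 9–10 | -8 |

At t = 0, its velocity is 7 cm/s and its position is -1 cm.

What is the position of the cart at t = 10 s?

401.5 cm

On each constant-a segment, Δv = aΔt and Δx = v₀Δt + ½aΔt²; chain segment to segment.
0–5 s: v starts 7 cm/s; Δx = 7·5 + ½·11·5² = 172.5 cm; v ends 62 cm/s.
5–7 s: v starts 62 cm/s; Δx = 62·2 + ½·-6·2² = 112 cm; v ends 50 cm/s.
7–9 s: v starts 50 cm/s; Δx = 50·2 + ½·-7·2² = 86 cm; v ends 36 cm/s.
9–10 s: v starts 36 cm/s; Δx = 36·1 + ½·-8·1² = 32 cm; v ends 28 cm/s.
x(10) = -1 + Σ Δx = 401.5 cm.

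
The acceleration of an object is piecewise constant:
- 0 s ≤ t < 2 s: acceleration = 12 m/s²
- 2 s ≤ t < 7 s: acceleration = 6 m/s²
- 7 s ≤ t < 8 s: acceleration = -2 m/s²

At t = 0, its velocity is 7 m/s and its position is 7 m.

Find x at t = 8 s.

On each constant-a segment, Δv = aΔt and Δx = v₀Δt + ½aΔt²; chain segment to segment.
0–2 s: v starts 7 m/s; Δx = 7·2 + ½·12·2² = 38 m; v ends 31 m/s.
2–7 s: v starts 31 m/s; Δx = 31·5 + ½·6·5² = 230 m; v ends 61 m/s.
7–8 s: v starts 61 m/s; Δx = 61·1 + ½·-2·1² = 60 m; v ends 59 m/s.
x(8) = 7 + Σ Δx = 335 m.

335 m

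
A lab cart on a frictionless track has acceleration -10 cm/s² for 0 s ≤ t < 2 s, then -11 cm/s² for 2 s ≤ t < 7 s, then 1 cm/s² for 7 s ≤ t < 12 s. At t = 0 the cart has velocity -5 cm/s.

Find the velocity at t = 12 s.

-75 cm/s

Δv equals the area under the a-t graph; then v = v₀ + Δv.
0–2 s: -10 × 2 = -20 cm/s
2–7 s: -11 × 5 = -55 cm/s
7–12 s: 1 × 5 = 5 cm/s
Δv = -70 cm/s, so v(12) = -5 + (-70) = -75 cm/s.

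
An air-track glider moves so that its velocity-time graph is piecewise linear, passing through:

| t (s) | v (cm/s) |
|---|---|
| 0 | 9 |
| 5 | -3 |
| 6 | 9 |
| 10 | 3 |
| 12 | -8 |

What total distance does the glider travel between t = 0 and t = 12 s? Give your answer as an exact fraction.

1169/22 cm

Distance (not displacement) is the total path length: add the absolute areas under v-t.
0–5 s: v = 0 at t = 3.75 s; triangle areas 16.875 + 1.875 = 18.75 cm
5–6 s: v = 0 at t = 5.25 s; triangle areas 0.375 + 3.375 = 3.75 cm
6–10 s: |½(9 + 3)(4)| = 24 cm
10–12 s: v = 0 at t = 116/11 s; triangle areas 9/11 + 64/11 = 73/11 cm
Total distance = 1169/22 cm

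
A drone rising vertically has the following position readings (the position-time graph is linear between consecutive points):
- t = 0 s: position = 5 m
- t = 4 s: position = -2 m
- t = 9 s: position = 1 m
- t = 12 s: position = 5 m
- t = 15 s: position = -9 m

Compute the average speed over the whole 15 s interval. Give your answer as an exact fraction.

28/15 m/s

Average speed = (total path length)/(elapsed time); on a piecewise-linear x-t graph the path length is Σ|Δx|.
0–4 s: |Δx| = |-2 − 5| = 7 m
4–9 s: |Δx| = |1 − -2| = 3 m
9–12 s: |Δx| = |5 − 1| = 4 m
12–15 s: |Δx| = |-9 − 5| = 14 m
Total path = 28 m; average speed = 28/15 = 28/15 m/s.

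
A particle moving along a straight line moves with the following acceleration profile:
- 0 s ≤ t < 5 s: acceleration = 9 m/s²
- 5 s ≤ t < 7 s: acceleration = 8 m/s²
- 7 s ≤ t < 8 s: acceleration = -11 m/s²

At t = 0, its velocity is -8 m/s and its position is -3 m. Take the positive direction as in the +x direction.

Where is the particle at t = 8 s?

On each constant-a segment, Δv = aΔt and Δx = v₀Δt + ½aΔt²; chain segment to segment.
0–5 s: v starts -8 m/s; Δx = -8·5 + ½·9·5² = 72.5 m; v ends 37 m/s.
5–7 s: v starts 37 m/s; Δx = 37·2 + ½·8·2² = 90 m; v ends 53 m/s.
7–8 s: v starts 53 m/s; Δx = 53·1 + ½·-11·1² = 47.5 m; v ends 42 m/s.
x(8) = -3 + Σ Δx = 207 m.

207 m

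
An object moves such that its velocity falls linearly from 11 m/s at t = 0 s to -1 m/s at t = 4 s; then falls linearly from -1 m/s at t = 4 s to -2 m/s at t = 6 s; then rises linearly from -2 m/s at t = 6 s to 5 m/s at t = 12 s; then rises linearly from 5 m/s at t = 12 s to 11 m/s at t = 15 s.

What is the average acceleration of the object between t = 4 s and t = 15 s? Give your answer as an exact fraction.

12/11 m/s²

Average acceleration = Δv/Δt = (11 − -1)/(15 − 4) = 12/11 m/s².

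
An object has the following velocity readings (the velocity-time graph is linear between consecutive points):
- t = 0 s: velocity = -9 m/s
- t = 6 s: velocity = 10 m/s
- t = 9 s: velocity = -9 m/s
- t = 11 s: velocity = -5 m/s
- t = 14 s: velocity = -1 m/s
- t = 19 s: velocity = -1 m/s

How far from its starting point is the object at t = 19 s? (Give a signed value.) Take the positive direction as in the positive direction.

-23.5 m

Displacement is the signed area under the v-t curve.
0–6 s: ½(-9 + 10)(6) = 3 m
6–9 s: ½(10 + -9)(3) = 1.5 m
9–11 s: ½(-9 + -5)(2) = -14 m
11–14 s: ½(-5 + -1)(3) = -9 m
14–19 s: -1 × 5 = -5 m
Net displacement = -23.5 m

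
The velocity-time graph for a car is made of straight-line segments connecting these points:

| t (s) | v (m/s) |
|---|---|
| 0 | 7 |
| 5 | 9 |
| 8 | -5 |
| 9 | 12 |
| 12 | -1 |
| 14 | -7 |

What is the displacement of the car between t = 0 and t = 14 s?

Displacement is the signed area under the v-t curve.
0–5 s: ½(7 + 9)(5) = 40 m
5–8 s: ½(9 + -5)(3) = 6 m
8–9 s: ½(-5 + 12)(1) = 3.5 m
9–12 s: ½(12 + -1)(3) = 16.5 m
12–14 s: ½(-1 + -7)(2) = -8 m
Net displacement = 58 m

58 m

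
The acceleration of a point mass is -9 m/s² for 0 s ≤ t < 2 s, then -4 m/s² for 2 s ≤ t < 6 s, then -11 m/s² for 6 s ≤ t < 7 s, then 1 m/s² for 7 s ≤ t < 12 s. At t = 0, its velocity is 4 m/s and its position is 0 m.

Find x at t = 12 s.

-326 m

On each constant-a segment, Δv = aΔt and Δx = v₀Δt + ½aΔt²; chain segment to segment.
0–2 s: v starts 4 m/s; Δx = 4·2 + ½·-9·2² = -10 m; v ends -14 m/s.
2–6 s: v starts -14 m/s; Δx = -14·4 + ½·-4·4² = -88 m; v ends -30 m/s.
6–7 s: v starts -30 m/s; Δx = -30·1 + ½·-11·1² = -35.5 m; v ends -41 m/s.
7–12 s: v starts -41 m/s; Δx = -41·5 + ½·1·5² = -192.5 m; v ends -36 m/s.
x(12) = 0 + Σ Δx = -326 m.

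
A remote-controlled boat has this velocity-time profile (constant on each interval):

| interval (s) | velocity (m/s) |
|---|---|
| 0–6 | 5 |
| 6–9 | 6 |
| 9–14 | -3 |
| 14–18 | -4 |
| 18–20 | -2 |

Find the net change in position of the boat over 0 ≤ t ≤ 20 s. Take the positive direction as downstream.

Net displacement equals the area under the velocity-time graph (areas below the axis count negative).
0–6 s: 5 × 6 = 30 m
6–9 s: 6 × 3 = 18 m
9–14 s: -3 × 5 = -15 m
14–18 s: -4 × 4 = -16 m
18–20 s: -2 × 2 = -4 m
Net displacement = 13 m

13 m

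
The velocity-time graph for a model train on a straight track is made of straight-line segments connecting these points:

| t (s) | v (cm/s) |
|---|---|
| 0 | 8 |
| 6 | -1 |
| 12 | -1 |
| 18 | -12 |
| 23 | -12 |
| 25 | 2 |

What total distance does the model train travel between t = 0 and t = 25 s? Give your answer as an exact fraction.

Distance (not displacement) is the total path length: add the absolute areas under v-t.
0–6 s: v = 0 at t = 16/3 s; triangle areas 64/3 + 1/3 = 65/3 cm
6–12 s: |-1| × 6 = 6 cm
12–18 s: |½(-1 + -12)(6)| = 39 cm
18–23 s: |-12| × 5 = 60 cm
23–25 s: v = 0 at t = 173/7 s; triangle areas 72/7 + 2/7 = 74/7 cm
Total distance = 2882/21 cm

2882/21 cm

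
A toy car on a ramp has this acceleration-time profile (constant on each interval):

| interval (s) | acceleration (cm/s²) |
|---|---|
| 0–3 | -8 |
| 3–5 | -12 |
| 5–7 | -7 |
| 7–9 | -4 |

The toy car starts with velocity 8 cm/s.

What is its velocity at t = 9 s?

Δv equals the area under the a-t graph; then v = v₀ + Δv.
0–3 s: -8 × 3 = -24 cm/s
3–5 s: -12 × 2 = -24 cm/s
5–7 s: -7 × 2 = -14 cm/s
7–9 s: -4 × 2 = -8 cm/s
Δv = -70 cm/s, so v(9) = 8 + (-70) = -62 cm/s.

-62 cm/s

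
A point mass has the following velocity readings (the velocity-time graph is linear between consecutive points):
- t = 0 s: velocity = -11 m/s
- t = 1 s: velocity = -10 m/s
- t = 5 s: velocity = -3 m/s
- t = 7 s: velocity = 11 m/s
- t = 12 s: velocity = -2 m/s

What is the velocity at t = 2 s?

On 1–5 s the graph is linear from -10 to -3 m/s: v(2) = -10 + (-3 − -10)·(2 − 1)/(5 − 1) = -8.25 m/s.

-8.25 m/s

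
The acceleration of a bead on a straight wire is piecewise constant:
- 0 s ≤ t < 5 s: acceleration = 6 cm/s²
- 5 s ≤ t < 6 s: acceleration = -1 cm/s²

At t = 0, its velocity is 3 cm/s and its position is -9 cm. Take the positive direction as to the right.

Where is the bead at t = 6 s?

113.5 cm

On each constant-a segment, Δv = aΔt and Δx = v₀Δt + ½aΔt²; chain segment to segment.
0–5 s: v starts 3 cm/s; Δx = 3·5 + ½·6·5² = 90 cm; v ends 33 cm/s.
5–6 s: v starts 33 cm/s; Δx = 33·1 + ½·-1·1² = 32.5 cm; v ends 32 cm/s.
x(6) = -9 + Σ Δx = 113.5 cm.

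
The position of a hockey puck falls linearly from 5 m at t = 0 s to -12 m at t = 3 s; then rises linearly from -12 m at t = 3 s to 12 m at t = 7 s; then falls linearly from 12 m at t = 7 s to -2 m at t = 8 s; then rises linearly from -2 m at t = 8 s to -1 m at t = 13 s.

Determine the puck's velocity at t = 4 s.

Velocity is the slope of the x-t graph on 3–7 s: (12 − -12)/(7 − 3) = 6 m/s.

6 m/s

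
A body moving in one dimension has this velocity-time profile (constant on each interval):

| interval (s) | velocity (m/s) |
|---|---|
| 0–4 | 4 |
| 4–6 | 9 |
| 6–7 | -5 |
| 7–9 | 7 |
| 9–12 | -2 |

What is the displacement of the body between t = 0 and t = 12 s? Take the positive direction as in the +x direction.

37 m

Displacement is the signed area under the v-t curve.
0–4 s: 4 × 4 = 16 m
4–6 s: 9 × 2 = 18 m
6–7 s: -5 × 1 = -5 m
7–9 s: 7 × 2 = 14 m
9–12 s: -2 × 3 = -6 m
Net displacement = 37 m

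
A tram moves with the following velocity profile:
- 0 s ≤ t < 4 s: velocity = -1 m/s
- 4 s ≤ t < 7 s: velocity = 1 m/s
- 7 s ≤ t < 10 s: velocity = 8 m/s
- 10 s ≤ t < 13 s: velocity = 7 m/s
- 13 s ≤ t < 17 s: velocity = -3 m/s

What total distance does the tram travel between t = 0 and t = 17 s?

Total distance travelled is ∫|v| dt — sum the magnitudes of each area piece.
0–4 s: |-1| × 4 = 4 m
4–7 s: |1| × 3 = 3 m
7–10 s: |8| × 3 = 24 m
10–13 s: |7| × 3 = 21 m
13–17 s: |-3| × 4 = 12 m
Total distance = 64 m

64 m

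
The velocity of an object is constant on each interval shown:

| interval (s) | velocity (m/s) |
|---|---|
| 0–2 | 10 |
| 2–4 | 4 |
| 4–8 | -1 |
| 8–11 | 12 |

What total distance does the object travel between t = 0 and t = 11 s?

68 m

Total distance travelled is ∫|v| dt — sum the magnitudes of each area piece.
0–2 s: |10| × 2 = 20 m
2–4 s: |4| × 2 = 8 m
4–8 s: |-1| × 4 = 4 m
8–11 s: |12| × 3 = 36 m
Total distance = 68 m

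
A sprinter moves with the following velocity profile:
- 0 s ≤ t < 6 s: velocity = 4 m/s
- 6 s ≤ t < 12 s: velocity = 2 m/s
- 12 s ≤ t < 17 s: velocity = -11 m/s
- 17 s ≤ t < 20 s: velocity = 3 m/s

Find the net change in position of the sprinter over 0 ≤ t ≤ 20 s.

Displacement is the signed area under the v-t curve.
0–6 s: 4 × 6 = 24 m
6–12 s: 2 × 6 = 12 m
12–17 s: -11 × 5 = -55 m
17–20 s: 3 × 3 = 9 m
Net displacement = -10 m

-10 m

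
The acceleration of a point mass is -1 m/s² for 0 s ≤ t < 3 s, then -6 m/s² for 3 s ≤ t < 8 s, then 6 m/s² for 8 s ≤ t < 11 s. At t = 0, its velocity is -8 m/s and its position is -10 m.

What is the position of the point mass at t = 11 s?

On each constant-a segment, Δv = aΔt and Δx = v₀Δt + ½aΔt²; chain segment to segment.
0–3 s: v starts -8 m/s; Δx = -8·3 + ½·-1·3² = -28.5 m; v ends -11 m/s.
3–8 s: v starts -11 m/s; Δx = -11·5 + ½·-6·5² = -130 m; v ends -41 m/s.
8–11 s: v starts -41 m/s; Δx = -41·3 + ½·6·3² = -96 m; v ends -23 m/s.
x(11) = -10 + Σ Δx = -264.5 m.

-264.5 m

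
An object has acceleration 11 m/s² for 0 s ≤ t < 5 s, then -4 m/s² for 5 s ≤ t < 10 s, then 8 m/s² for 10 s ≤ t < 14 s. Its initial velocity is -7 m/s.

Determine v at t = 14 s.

60 m/s

Δv equals the area under the a-t graph; then v = v₀ + Δv.
0–5 s: 11 × 5 = 55 m/s
5–10 s: -4 × 5 = -20 m/s
10–14 s: 8 × 4 = 32 m/s
Δv = 67 m/s, so v(14) = -7 + (67) = 60 m/s.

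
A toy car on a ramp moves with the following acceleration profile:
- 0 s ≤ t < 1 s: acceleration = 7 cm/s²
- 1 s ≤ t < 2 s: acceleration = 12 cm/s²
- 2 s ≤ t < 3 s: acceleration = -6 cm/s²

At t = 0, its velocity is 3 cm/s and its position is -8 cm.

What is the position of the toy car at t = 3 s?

33.5 cm

On each constant-a segment, Δv = aΔt and Δx = v₀Δt + ½aΔt²; chain segment to segment.
0–1 s: v starts 3 cm/s; Δx = 3·1 + ½·7·1² = 6.5 cm; v ends 10 cm/s.
1–2 s: v starts 10 cm/s; Δx = 10·1 + ½·12·1² = 16 cm; v ends 22 cm/s.
2–3 s: v starts 22 cm/s; Δx = 22·1 + ½·-6·1² = 19 cm; v ends 16 cm/s.
x(3) = -8 + Σ Δx = 33.5 cm.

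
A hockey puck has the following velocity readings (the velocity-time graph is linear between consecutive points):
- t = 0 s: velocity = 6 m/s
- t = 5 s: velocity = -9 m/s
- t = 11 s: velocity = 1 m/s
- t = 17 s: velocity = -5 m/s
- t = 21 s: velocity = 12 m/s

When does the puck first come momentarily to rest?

v changes sign on 0–5 s (from 6 to -9); the graph is linear there, so v = 0 at t = 0 + (-6)·(5 − 0)/(-9 − 6) = 2 s.

t = 2 s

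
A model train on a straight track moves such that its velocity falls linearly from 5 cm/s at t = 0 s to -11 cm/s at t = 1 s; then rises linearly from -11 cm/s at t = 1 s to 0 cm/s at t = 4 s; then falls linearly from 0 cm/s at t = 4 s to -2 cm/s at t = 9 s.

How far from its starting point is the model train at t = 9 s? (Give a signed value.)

Displacement is the signed area under the v-t curve.
0–1 s: ½(5 + -11)(1) = -3 cm
1–4 s: ½(-11 + 0)(3) = -16.5 cm
4–9 s: ½(0 + -2)(5) = -5 cm
Net displacement = -24.5 cm

-24.5 cm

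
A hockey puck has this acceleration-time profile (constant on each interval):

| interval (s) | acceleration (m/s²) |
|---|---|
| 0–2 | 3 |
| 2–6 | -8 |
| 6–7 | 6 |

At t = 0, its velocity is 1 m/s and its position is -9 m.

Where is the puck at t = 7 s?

-59 m

On each constant-a segment, Δv = aΔt and Δx = v₀Δt + ½aΔt²; chain segment to segment.
0–2 s: v starts 1 m/s; Δx = 1·2 + ½·3·2² = 8 m; v ends 7 m/s.
2–6 s: v starts 7 m/s; Δx = 7·4 + ½·-8·4² = -36 m; v ends -25 m/s.
6–7 s: v starts -25 m/s; Δx = -25·1 + ½·6·1² = -22 m; v ends -19 m/s.
x(7) = -9 + Σ Δx = -59 m.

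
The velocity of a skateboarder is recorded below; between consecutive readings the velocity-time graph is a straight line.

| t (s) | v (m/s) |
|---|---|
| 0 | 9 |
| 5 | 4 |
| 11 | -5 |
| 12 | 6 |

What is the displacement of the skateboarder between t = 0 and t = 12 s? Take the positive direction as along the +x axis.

30 m

Net displacement equals the area under the velocity-time graph (areas below the axis count negative).
0–5 s: ½(9 + 4)(5) = 32.5 m
5–11 s: ½(4 + -5)(6) = -3 m
11–12 s: ½(-5 + 6)(1) = 0.5 m
Net displacement = 30 m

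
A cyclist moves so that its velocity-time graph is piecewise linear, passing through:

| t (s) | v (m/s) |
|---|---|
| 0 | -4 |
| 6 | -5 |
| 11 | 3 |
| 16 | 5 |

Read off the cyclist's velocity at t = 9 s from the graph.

-0.2 m/s

On 6–11 s the graph is linear from -5 to 3 m/s: v(9) = -5 + (3 − -5)·(9 − 6)/(11 − 6) = -0.2 m/s.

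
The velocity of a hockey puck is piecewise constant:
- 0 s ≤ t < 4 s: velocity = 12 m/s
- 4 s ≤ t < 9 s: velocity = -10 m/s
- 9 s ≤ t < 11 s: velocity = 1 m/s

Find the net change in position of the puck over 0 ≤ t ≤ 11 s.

Net displacement equals the area under the velocity-time graph (areas below the axis count negative).
0–4 s: 12 × 4 = 48 m
4–9 s: -10 × 5 = -50 m
9–11 s: 1 × 2 = 2 m
Net displacement = 0 m

0 m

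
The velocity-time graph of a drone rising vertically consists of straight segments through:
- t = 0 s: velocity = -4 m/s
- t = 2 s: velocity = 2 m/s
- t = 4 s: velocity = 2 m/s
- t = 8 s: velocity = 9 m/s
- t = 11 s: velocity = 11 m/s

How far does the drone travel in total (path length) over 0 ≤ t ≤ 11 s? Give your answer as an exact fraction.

Total distance travelled is ∫|v| dt — sum the magnitudes of each area piece.
0–2 s: v = 0 at t = 4/3 s; triangle areas 8/3 + 2/3 = 10/3 m
2–4 s: |2| × 2 = 4 m
4–8 s: |½(2 + 9)(4)| = 22 m
8–11 s: |½(9 + 11)(3)| = 30 m
Total distance = 178/3 m

178/3 m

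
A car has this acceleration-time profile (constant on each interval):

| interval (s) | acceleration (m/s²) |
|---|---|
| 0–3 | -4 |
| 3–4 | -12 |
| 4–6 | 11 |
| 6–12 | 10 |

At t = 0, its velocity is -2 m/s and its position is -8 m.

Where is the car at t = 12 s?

On each constant-a segment, Δv = aΔt and Δx = v₀Δt + ½aΔt²; chain segment to segment.
0–3 s: v starts -2 m/s; Δx = -2·3 + ½·-4·3² = -24 m; v ends -14 m/s.
3–4 s: v starts -14 m/s; Δx = -14·1 + ½·-12·1² = -20 m; v ends -26 m/s.
4–6 s: v starts -26 m/s; Δx = -26·2 + ½·11·2² = -30 m; v ends -4 m/s.
6–12 s: v starts -4 m/s; Δx = -4·6 + ½·10·6² = 156 m; v ends 56 m/s.
x(12) = -8 + Σ Δx = 74 m.

74 m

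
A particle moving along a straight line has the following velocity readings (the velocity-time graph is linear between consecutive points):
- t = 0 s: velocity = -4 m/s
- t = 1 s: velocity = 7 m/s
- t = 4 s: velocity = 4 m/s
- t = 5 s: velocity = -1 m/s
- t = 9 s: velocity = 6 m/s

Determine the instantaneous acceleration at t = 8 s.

Acceleration is the slope of the v-t graph on 5–9 s: (6 − -1)/(9 − 5) = 1.75 m/s².

1.75 m/s²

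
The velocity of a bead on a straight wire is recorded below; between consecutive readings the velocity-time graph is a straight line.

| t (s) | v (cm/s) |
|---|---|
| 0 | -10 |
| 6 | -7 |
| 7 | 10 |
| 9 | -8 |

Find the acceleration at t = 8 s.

-9 cm/s²

Acceleration is the slope of the v-t graph on 7–9 s: (-8 − 10)/(9 − 7) = -9 cm/s².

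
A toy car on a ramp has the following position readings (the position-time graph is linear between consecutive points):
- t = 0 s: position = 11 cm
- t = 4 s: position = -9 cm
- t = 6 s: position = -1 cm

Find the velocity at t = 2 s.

Velocity is the slope of the x-t graph on 0–4 s: (-9 − 11)/(4 − 0) = -5 cm/s.

-5 cm/s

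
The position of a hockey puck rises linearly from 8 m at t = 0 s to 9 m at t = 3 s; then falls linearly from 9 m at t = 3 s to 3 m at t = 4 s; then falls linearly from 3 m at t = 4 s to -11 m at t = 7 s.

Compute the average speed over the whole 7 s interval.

3 m/s

Average speed = (total path length)/(elapsed time); on a piecewise-linear x-t graph the path length is Σ|Δx|.
0–3 s: |Δx| = |9 − 8| = 1 m
3–4 s: |Δx| = |3 − 9| = 6 m
4–7 s: |Δx| = |-11 − 3| = 14 m
Total path = 21 m; average speed = 21/7 = 3 m/s.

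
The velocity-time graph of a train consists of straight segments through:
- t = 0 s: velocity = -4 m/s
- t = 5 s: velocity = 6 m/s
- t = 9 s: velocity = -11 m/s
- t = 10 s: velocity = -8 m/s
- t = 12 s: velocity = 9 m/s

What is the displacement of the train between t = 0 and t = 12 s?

-13.5 m

Net displacement equals the area under the velocity-time graph (areas below the axis count negative).
0–5 s: ½(-4 + 6)(5) = 5 m
5–9 s: ½(6 + -11)(4) = -10 m
9–10 s: ½(-11 + -8)(1) = -9.5 m
10–12 s: ½(-8 + 9)(2) = 1 m
Net displacement = -13.5 m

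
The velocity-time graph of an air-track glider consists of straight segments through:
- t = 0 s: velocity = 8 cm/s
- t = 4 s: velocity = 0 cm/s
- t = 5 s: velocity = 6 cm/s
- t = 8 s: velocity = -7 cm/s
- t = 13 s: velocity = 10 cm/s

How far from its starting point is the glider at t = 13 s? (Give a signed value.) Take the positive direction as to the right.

25 cm

Displacement is the signed area under the v-t curve.
0–4 s: ½(8 + 0)(4) = 16 cm
4–5 s: ½(0 + 6)(1) = 3 cm
5–8 s: ½(6 + -7)(3) = -1.5 cm
8–13 s: ½(-7 + 10)(5) = 7.5 cm
Net displacement = 25 cm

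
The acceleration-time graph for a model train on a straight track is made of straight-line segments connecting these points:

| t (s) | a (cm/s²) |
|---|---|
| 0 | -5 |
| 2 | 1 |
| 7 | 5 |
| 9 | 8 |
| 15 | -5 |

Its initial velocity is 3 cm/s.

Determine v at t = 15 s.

Δv equals the area under the a-t graph; then v = v₀ + Δv.
0–2 s: ½(-5 + 1)(2) = -4 cm/s
2–7 s: ½(1 + 5)(5) = 15 cm/s
7–9 s: ½(5 + 8)(2) = 13 cm/s
9–15 s: ½(8 + -5)(6) = 9 cm/s
Δv = 33 cm/s, so v(15) = 3 + (33) = 36 cm/s.

36 cm/s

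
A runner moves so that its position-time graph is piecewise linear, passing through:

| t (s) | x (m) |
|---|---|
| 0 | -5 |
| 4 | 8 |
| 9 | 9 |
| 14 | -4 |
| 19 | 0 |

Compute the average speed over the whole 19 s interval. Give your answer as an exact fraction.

Average speed = (total path length)/(elapsed time); on a piecewise-linear x-t graph the path length is Σ|Δx|.
0–4 s: |Δx| = |8 − -5| = 13 m
4–9 s: |Δx| = |9 − 8| = 1 m
9–14 s: |Δx| = |-4 − 9| = 13 m
14–19 s: |Δx| = |0 − -4| = 4 m
Total path = 31 m; average speed = 31/19 = 31/19 m/s.

31/19 m/s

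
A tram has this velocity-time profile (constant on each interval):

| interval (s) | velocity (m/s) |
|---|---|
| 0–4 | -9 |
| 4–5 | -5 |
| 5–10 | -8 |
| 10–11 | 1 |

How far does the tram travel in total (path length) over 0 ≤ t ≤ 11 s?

Distance (not displacement) is the total path length: add the absolute areas under v-t.
0–4 s: |-9| × 4 = 36 m
4–5 s: |-5| × 1 = 5 m
5–10 s: |-8| × 5 = 40 m
10–11 s: |1| × 1 = 1 m
Total distance = 82 m

82 m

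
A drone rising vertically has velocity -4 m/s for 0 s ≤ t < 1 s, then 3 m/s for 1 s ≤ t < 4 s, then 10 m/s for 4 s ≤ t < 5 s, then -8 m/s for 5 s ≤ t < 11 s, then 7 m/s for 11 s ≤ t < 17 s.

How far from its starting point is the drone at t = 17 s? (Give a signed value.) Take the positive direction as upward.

Displacement is the signed area under the v-t curve.
0–1 s: -4 × 1 = -4 m
1–4 s: 3 × 3 = 9 m
4–5 s: 10 × 1 = 10 m
5–11 s: -8 × 6 = -48 m
11–17 s: 7 × 6 = 42 m
Net displacement = 9 m

9 m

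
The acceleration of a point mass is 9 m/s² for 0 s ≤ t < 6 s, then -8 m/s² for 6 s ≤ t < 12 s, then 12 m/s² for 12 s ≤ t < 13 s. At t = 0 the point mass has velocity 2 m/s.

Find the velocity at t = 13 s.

Δv equals the area under the a-t graph; then v = v₀ + Δv.
0–6 s: 9 × 6 = 54 m/s
6–12 s: -8 × 6 = -48 m/s
12–13 s: 12 × 1 = 12 m/s
Δv = 18 m/s, so v(13) = 2 + (18) = 20 m/s.

20 m/s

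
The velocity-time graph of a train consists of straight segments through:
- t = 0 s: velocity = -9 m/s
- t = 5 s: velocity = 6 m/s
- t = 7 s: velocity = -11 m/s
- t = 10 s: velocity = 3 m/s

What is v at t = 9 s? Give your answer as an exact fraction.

-5/3 m/s

On 7–10 s the graph is linear from -11 to 3 m/s: v(9) = -11 + (3 − -11)·(9 − 7)/(10 − 7) = -5/3 m/s.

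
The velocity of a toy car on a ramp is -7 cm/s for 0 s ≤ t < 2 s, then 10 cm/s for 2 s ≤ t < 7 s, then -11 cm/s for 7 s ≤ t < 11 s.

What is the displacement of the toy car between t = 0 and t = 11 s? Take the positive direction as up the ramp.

-8 cm

Displacement is the signed area under the v-t curve.
0–2 s: -7 × 2 = -14 cm
2–7 s: 10 × 5 = 50 cm
7–11 s: -11 × 4 = -44 cm
Net displacement = -8 cm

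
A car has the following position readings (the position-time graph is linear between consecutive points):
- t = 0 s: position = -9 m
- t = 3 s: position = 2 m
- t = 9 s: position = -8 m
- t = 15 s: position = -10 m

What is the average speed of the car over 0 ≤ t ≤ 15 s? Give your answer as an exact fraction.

Average speed = (total path length)/(elapsed time); on a piecewise-linear x-t graph the path length is Σ|Δx|.
0–3 s: |Δx| = |2 − -9| = 11 m
3–9 s: |Δx| = |-8 − 2| = 10 m
9–15 s: |Δx| = |-10 − -8| = 2 m
Total path = 23 m; average speed = 23/15 = 23/15 m/s.

23/15 m/s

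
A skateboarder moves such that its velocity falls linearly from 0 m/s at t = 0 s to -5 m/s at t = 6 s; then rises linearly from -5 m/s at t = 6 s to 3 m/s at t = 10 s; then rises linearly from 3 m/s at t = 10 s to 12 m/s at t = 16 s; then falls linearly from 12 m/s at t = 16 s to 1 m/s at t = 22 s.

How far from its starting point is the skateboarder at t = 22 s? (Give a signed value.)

65 m

Displacement is the signed area under the v-t curve.
0–6 s: ½(0 + -5)(6) = -15 m
6–10 s: ½(-5 + 3)(4) = -4 m
10–16 s: ½(3 + 12)(6) = 45 m
16–22 s: ½(12 + 1)(6) = 39 m
Net displacement = 65 m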